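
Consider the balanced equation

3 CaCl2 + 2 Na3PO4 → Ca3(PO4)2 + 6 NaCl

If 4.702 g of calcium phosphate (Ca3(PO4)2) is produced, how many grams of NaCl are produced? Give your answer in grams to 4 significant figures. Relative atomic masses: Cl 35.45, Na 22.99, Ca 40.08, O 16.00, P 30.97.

M(Ca3(PO4)2) = 3(40.08) + 2(30.97) + 8(16.00) = 310.18 g/mol.
M(NaCl) = 22.99 + 35.45 = 58.44 g/mol.
n(Ca3(PO4)2) = 4.7020 g / 310.18 g/mol = 0.015159 mol.
From the equation the Ca3(PO4)2:NaCl mole ratio is 1:6, so n(NaCl) = 0.015159 × 6/1 = 0.090954 mol.
Mass of NaCl = 0.090954 mol × 58.44 g/mol = 5.3153 g.

5.315 g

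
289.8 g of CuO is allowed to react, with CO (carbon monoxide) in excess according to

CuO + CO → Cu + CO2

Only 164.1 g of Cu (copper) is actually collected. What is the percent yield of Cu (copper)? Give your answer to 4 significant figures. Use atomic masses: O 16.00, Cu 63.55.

70.88 %

M(CuO) = 63.55 + 16.00 = 79.55 g/mol.
M(Cu) = 63.55 g/mol.
n(CuO) = 289.80 g / 79.55 g/mol = 3.6430 mol.
From the equation the CuO:Cu mole ratio is 1:1, so n(Cu) = 3.6430 × 1/1 = 3.6430 mol.
Mass of Cu = 3.6430 mol × 63.55 g/mol = 231.51 g.
This is the theoretical yield. Percent yield = 164.1 g / 231.51 g × 100% = 70.882%.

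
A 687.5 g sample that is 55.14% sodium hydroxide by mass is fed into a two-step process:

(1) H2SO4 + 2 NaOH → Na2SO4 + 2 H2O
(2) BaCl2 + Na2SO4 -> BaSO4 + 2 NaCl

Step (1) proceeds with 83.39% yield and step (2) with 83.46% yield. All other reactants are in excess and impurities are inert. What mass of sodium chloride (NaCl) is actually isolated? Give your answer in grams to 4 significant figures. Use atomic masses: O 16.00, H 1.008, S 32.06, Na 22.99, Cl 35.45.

Pure NaOH = 687.5 × 0.5514 = 379.09 g.
M(NaOH) = 22.99 + 16.00 + 1.008 = 39.998 g/mol.
M(NaCl) = 22.99 + 35.45 = 58.44 g/mol.
n(NaOH) = 379.09 / 39.998 = 9.4777 mol.
Step 1 (NaOH:Na2SO4 = 2:1): theoretical n(Na2SO4) = 4.7388 mol; at 83.39% yield, n(Na2SO4) = 3.9517 mol.
Step 2 (Na2SO4:NaCl = 1:2): theoretical n(NaCl) = 7.9034 mol, so theoretical mass = 7.9034 × 58.44 = 461.88 g.
At 83.46% yield, actual mass of NaCl = 461.88 × 0.8346 = 385.48 g.

385.5 g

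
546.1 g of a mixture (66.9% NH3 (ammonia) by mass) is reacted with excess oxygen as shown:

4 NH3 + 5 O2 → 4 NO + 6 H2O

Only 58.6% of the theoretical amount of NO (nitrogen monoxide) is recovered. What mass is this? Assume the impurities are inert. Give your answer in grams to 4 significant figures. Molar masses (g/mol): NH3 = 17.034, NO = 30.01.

377.2 g

Pure NH3 available = 546.1 g × 0.669 = 365.34 g.
n(NH3) = 365.34 g / 17.034 g/mol = 21.448 mol.
From the equation the NH3:NO mole ratio is 4:4, so n(NO) = 21.448 × 4/4 = 21.448 mol.
Mass of NO = 21.448 mol × 30.01 g/mol = 643.65 g.
Actual mass collected = 643.65 g × 0.586 = 377.18 g.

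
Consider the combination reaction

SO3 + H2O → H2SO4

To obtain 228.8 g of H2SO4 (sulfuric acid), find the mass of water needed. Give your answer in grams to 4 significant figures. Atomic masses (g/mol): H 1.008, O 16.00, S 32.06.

M(H2SO4) = 2(1.008) + 32.06 + 4(16.00) = 98.076 g/mol.
M(H2O) = 2(1.008) + 16.00 = 18.016 g/mol.
n(H2SO4) = 228.80 g / 98.076 g/mol = 2.3329 mol.
From the equation the H2SO4:H2O mole ratio is 1:1, so n(H2O) = 2.3329 × 1/1 = 2.3329 mol.
Mass of H2O = 2.3329 mol × 18.016 g/mol = 42.029 g.

42.03 g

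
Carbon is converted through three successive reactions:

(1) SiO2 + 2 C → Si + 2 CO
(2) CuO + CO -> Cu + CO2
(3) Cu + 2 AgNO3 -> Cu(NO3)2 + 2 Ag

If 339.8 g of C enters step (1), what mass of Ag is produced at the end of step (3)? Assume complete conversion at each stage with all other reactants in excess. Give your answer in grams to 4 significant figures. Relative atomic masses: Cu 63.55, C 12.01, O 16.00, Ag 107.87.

M(C) = 12.01 g/mol.
M(Ag) = 107.87 g/mol.
n(C) = 339.8 / 12.01 = 28.293 mol.
Reaction (1): C→CO ratio 2:2 ⇒ n(CO) = 28.293 mol.
Reaction (2): CO→Cu ratio 1:1 ⇒ n(Cu) = 28.293 mol.
Reaction (3): Cu→Ag ratio 1:2 ⇒ n(Ag) = 56.586 mol.
Mass of Ag = 56.586 × 107.87 = 6104.0 g.

6104 g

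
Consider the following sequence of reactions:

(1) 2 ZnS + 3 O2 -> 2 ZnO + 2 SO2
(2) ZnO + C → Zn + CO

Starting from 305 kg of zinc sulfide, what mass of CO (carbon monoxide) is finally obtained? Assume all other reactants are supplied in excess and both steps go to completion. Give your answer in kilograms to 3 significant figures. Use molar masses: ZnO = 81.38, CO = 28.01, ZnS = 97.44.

87.7 kg

305 kg = 305000 g.
n(ZnS) = 305000 / 97.44 = 3130 mol.
Step 1 gives a 2:2 ratio of ZnS to ZnO, so n(ZnO) = 3130 mol.
In step 2 the ZnO:CO ratio is 1:1, so n(CO) = 3130 mol.
Mass of CO = 3130 × 28.01 = 87670 g = 87.7 kg.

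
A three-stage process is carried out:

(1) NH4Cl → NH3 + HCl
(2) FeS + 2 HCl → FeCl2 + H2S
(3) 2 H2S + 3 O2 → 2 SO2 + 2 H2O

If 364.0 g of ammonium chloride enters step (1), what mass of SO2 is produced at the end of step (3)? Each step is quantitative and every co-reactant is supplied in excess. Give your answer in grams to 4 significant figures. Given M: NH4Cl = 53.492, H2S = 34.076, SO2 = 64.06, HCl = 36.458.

n(NH4Cl) = 364.0 / 53.492 = 6.8048 mol.
Reaction (1): NH4Cl→HCl ratio 1:1 ⇒ n(HCl) = 6.8048 mol.
Reaction (2): HCl→H2S ratio 2:1 ⇒ n(H2S) = 3.4024 mol.
Reaction (3): H2S→SO2 ratio 2:2 ⇒ n(SO2) = 3.4024 mol.
Mass of SO2 = 3.4024 × 64.06 = 217.96 g.

218.0 g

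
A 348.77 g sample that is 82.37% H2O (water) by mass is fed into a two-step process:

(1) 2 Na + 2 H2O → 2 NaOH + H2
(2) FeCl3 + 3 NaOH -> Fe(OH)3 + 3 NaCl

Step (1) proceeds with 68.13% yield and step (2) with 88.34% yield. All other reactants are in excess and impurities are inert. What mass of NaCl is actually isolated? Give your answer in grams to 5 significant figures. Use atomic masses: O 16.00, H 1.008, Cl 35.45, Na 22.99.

Pure H2O = 348.77 × 0.8237 = 287.282 g.
M(H2O) = 2(1.008) + 16.00 = 18.016 g/mol.
M(NaCl) = 22.99 + 35.45 = 58.44 g/mol.
n(H2O) = 287.282 / 18.016 = 15.9459 mol.
Step 1 (H2O:NaOH = 2:2): theoretical n(NaOH) = 15.9459 mol; at 68.13% yield, n(NaOH) = 10.8640 mol.
Step 2 (NaOH:NaCl = 3:3): theoretical n(NaCl) = 10.8640 mol, so theoretical mass = 10.8640 × 58.44 = 634.890 g.
At 88.34% yield, actual mass of NaCl = 634.890 × 0.8834 = 560.862 g.

560.86 g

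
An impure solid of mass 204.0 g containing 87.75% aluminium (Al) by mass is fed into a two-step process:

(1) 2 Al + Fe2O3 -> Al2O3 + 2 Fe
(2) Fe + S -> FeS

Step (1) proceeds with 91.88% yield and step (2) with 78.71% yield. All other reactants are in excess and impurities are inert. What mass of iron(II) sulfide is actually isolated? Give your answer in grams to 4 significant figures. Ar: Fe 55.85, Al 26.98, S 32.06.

Pure Al = 204.0 × 0.8775 = 179.01 g.
M(Al) = 26.98 g/mol.
M(FeS) = 55.85 + 32.06 = 87.91 g/mol.
n(Al) = 179.01 / 26.98 = 6.6349 mol.
Step 1 (Al:Fe = 2:2): theoretical n(Fe) = 6.6349 mol; at 91.88% yield, n(Fe) = 6.0962 mol.
Step 2 (Fe:FeS = 1:1): theoretical n(FeS) = 6.0962 mol, so theoretical mass = 6.0962 × 87.91 = 535.91 g.
At 78.71% yield, actual mass of FeS = 535.91 × 0.7871 = 421.82 g.

421.8 g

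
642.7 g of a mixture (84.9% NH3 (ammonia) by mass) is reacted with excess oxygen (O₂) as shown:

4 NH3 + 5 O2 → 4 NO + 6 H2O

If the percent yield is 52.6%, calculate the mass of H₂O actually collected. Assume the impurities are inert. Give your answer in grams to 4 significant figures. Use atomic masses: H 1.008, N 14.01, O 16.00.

455.3 g

Pure NH3 available = 642.7 g × 0.849 = 545.65 g.
M(NH3) = 14.01 + 3(1.008) = 17.034 g/mol.
M(H2O) = 2(1.008) + 16.00 = 18.016 g/mol.
n(NH3) = 545.65 g / 17.034 g/mol = 32.033 mol.
From the equation the NH3:H2O mole ratio is 4:6, so n(H2O) = 32.033 × 6/4 = 48.050 mol.
Mass of H2O = 48.050 mol × 18.016 g/mol = 865.66 g.
Actual mass collected = 865.66 g × 0.526 = 455.34 g.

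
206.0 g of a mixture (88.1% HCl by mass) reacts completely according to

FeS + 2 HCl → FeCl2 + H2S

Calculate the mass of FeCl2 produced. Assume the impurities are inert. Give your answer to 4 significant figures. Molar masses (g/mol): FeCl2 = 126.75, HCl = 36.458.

315.5 g

Mass of pure HCl = 206.0 g × 0.881 = 181.49 g.
n(HCl) = 181.49 g / 36.458 g/mol = 4.9779 mol.
From the equation the HCl:FeCl2 mole ratio is 2:1, so n(FeCl2) = 4.9779 × 1/2 = 2.4890 mol.
Mass of FeCl2 = 2.4890 mol × 126.75 g/mol = 315.48 g.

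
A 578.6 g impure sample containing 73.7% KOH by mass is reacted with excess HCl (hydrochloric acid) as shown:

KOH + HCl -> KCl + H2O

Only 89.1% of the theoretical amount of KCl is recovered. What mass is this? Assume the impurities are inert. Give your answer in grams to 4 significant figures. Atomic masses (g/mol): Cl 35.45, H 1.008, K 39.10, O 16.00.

Pure KOH available = 578.6 g × 0.737 = 426.43 g.
M(KOH) = 39.10 + 16.00 + 1.008 = 56.108 g/mol.
M(KCl) = 39.10 + 35.45 = 74.55 g/mol.
n(KOH) = 426.43 g / 56.108 g/mol = 7.6001 mol.
From the equation the KOH:KCl mole ratio is 1:1, so n(KCl) = 7.6001 × 1/1 = 7.6001 mol.
Mass of KCl = 7.6001 mol × 74.55 g/mol = 566.59 g.
Actual mass collected = 566.59 g × 0.891 = 504.83 g.

504.8 g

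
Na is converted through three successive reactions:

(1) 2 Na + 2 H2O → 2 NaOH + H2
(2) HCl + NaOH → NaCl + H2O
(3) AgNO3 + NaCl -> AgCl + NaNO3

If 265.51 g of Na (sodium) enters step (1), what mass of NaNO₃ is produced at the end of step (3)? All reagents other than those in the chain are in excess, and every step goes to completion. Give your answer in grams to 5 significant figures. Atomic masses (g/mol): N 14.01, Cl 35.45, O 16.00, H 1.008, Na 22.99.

M(Na) = 22.99 g/mol.
M(NaNO3) = 22.99 + 14.01 + 3(16.00) = 85.00 g/mol.
n(Na) = 265.51 / 22.99 = 11.5489 mol.
Reaction (1): Na→NaOH ratio 2:2 ⇒ n(NaOH) = 11.5489 mol.
Reaction (2): NaOH→NaCl ratio 1:1 ⇒ n(NaCl) = 11.5489 mol.
Reaction (3): NaCl→NaNO3 ratio 1:1 ⇒ n(NaNO3) = 11.5489 mol.
Mass of NaNO3 = 11.5489 × 85.00 = 981.659 g.

981.66 g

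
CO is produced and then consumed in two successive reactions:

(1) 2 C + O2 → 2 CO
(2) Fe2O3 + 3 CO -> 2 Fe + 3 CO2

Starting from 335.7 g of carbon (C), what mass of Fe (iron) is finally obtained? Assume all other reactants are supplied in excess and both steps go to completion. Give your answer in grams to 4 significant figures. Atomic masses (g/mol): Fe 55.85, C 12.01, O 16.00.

1041 g

M(C) = 12.01 g/mol.
M(Fe) = 55.85 g/mol.
n(C) = 335.70 / 12.01 = 27.952 mol.
Step 1 gives a 2:2 ratio of C to CO, so n(CO) = 27.952 mol.
In step 2 the CO:Fe ratio is 3:2, so n(Fe) = 18.634 mol.
Mass of Fe = 18.634 × 55.85 = 1040.7 g.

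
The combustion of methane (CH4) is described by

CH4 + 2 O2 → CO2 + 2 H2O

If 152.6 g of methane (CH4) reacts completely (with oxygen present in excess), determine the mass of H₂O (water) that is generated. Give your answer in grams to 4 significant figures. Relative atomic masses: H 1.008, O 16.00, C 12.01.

M(CH4) = 12.01 + 4(1.008) = 16.042 g/mol.
M(H2O) = 2(1.008) + 16.00 = 18.016 g/mol.
n(CH4) = 152.60 g / 16.042 g/mol = 9.5125 mol.
From the equation the CH4:H2O mole ratio is 1:2, so n(H2O) = 9.5125 × 2/1 = 19.025 mol.
Mass of H2O = 19.025 mol × 18.016 g/mol = 342.76 g.

342.8 g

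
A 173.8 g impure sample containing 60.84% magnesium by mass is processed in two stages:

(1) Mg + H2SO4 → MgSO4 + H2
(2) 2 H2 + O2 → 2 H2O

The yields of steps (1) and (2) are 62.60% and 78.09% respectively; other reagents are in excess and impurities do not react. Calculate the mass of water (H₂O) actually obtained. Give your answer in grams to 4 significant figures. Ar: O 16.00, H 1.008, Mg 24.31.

38.31 g

Pure Mg = 173.8 × 0.6084 = 105.74 g.
M(Mg) = 24.31 g/mol.
M(H2O) = 2(1.008) + 16.00 = 18.016 g/mol.
n(Mg) = 105.74 / 24.31 = 4.3496 mol.
Step 1 (Mg:H2 = 1:1): theoretical n(H2) = 4.3496 mol; at 62.60% yield, n(H2) = 2.7229 mol.
Step 2 (H2:H2O = 2:2): theoretical n(H2O) = 2.7229 mol, so theoretical mass = 2.7229 × 18.016 = 49.055 g.
At 78.09% yield, actual mass of H2O = 49.055 × 0.7809 = 38.307 g.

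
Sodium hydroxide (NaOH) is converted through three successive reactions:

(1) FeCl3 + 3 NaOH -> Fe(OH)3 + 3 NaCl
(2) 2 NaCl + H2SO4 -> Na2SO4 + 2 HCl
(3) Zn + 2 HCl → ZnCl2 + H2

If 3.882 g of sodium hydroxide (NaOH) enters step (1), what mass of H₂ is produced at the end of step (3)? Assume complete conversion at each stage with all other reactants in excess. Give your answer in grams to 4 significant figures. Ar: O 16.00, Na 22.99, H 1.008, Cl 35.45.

0.09783 g

M(NaOH) = 22.99 + 16.00 + 1.008 = 39.998 g/mol.
M(H2) = 2(1.008) = 2.016 g/mol.
n(NaOH) = 3.882 / 39.998 = 0.097055 mol.
Reaction (1): NaOH→NaCl ratio 3:3 ⇒ n(NaCl) = 0.097055 mol.
Reaction (2): NaCl→HCl ratio 2:2 ⇒ n(HCl) = 0.097055 mol.
Reaction (3): HCl→H2 ratio 2:1 ⇒ n(H2) = 0.048527 mol.
Mass of H2 = 0.048527 × 2.016 = 0.097831 g.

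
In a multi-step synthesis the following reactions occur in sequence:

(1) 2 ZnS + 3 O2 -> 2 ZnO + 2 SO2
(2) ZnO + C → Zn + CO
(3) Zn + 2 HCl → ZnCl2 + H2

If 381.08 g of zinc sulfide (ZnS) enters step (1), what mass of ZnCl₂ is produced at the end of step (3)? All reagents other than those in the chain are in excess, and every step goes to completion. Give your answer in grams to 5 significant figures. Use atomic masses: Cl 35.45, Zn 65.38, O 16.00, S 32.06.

M(ZnS) = 65.38 + 32.06 = 97.44 g/mol.
M(ZnCl2) = 65.38 + 2(35.45) = 136.28 g/mol.
n(ZnS) = 381.08 / 97.44 = 3.91092 mol.
Reaction (1): ZnS→ZnO ratio 2:2 ⇒ n(ZnO) = 3.91092 mol.
Reaction (2): ZnO→Zn ratio 1:1 ⇒ n(Zn) = 3.91092 mol.
Reaction (3): Zn→ZnCl2 ratio 1:1 ⇒ n(ZnCl2) = 3.91092 mol.
Mass of ZnCl2 = 3.91092 × 136.28 = 532.980 g.

532.98 g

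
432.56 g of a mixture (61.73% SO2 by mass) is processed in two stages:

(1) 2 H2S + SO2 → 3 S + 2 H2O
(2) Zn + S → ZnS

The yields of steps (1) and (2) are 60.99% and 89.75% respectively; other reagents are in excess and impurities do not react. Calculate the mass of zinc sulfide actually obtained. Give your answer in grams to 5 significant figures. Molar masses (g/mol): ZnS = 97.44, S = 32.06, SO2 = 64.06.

666.97 g

Pure SO2 = 432.56 × 0.6173 = 267.019 g.
n(SO2) = 267.019 / 64.06 = 4.16827 mol.
Step 1 (SO2:S = 1:3): theoretical n(S) = 12.5048 mol; at 60.99% yield, n(S) = 7.62668 mol.
Step 2 (S:ZnS = 1:1): theoretical n(ZnS) = 7.62668 mol, so theoretical mass = 7.62668 × 97.44 = 743.144 g.
At 89.75% yield, actual mass of ZnS = 743.144 × 0.8975 = 666.972 g.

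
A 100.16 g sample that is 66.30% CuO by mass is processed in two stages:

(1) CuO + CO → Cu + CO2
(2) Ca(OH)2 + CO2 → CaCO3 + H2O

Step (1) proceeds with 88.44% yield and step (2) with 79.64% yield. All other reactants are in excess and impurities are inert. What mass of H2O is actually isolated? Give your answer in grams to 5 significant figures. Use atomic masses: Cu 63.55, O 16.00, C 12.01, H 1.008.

Pure CuO = 100.16 × 0.6630 = 66.4061 g.
M(CuO) = 63.55 + 16.00 = 79.55 g/mol.
M(H2O) = 2(1.008) + 16.00 = 18.016 g/mol.
n(CuO) = 66.4061 / 79.55 = 0.834772 mol.
Step 1 (CuO:CO2 = 1:1): theoretical n(CO2) = 0.834772 mol; at 88.44% yield, n(CO2) = 0.738272 mol.
Step 2 (CO2:H2O = 1:1): theoretical n(H2O) = 0.738272 mol, so theoretical mass = 0.738272 × 18.016 = 13.3007 g.
At 79.64% yield, actual mass of H2O = 13.3007 × 0.7964 = 10.5927 g.

10.593 g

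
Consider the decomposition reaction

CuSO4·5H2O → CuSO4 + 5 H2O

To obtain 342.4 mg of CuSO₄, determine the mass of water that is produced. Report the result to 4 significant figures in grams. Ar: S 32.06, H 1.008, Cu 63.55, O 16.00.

0.1932 g

M(CuSO4) = 63.55 + 32.06 + 4(16.00) = 159.61 g/mol.
M(H2O) = 2(1.008) + 16.00 = 18.016 g/mol.
Convert: 342.4 mg = 0.34240 g.
n(CuSO4) = 0.34240 g / 159.61 g/mol = 0.0021452 mol.
From the equation the CuSO4:H2O mole ratio is 1:5, so n(H2O) = 0.0021452 × 5/1 = 0.010726 mol.
Mass of H2O = 0.010726 mol × 18.016 g/mol = 0.19324 g.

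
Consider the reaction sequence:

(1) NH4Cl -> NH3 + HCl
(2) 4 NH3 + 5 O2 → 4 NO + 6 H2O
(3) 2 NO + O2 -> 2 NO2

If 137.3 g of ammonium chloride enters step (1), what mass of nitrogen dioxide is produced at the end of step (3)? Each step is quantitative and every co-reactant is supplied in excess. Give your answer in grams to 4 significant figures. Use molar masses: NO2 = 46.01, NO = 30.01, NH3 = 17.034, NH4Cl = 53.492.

118.1 g

n(NH4Cl) = 137.3 / 53.492 = 2.5667 mol.
Reaction (1): NH4Cl→NH3 ratio 1:1 ⇒ n(NH3) = 2.5667 mol.
Reaction (2): NH3→NO ratio 4:4 ⇒ n(NO) = 2.5667 mol.
Reaction (3): NO→NO2 ratio 2:2 ⇒ n(NO2) = 2.5667 mol.
Mass of NO2 = 2.5667 × 46.01 = 118.10 g.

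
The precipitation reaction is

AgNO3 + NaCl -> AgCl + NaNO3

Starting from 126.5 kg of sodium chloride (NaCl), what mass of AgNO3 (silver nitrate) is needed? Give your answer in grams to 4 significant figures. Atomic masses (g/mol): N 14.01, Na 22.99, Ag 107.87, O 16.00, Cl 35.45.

M(NaCl) = 22.99 + 35.45 = 58.44 g/mol.
M(AgNO3) = 107.87 + 14.01 + 3(16.00) = 169.88 g/mol.
Convert: 126.5 kg = 126500 g.
n(NaCl) = 126500 g / 58.44 g/mol = 2164.6 mol.
From the equation the NaCl:AgNO3 mole ratio is 1:1, so n(AgNO3) = 2164.6 × 1/1 = 2164.6 mol.
Mass of AgNO3 = 2164.6 mol × 169.88 g/mol = 367720 g.

367700 g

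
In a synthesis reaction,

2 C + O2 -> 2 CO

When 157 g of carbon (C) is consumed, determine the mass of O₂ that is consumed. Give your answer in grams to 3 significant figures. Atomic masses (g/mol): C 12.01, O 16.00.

209 g

M(C) = 12.01 g/mol.
M(O2) = 2(16.00) = 32.00 g/mol.
n(C) = 157.0 g / 12.01 g/mol = 13.07 mol.
From the equation the C:O2 mole ratio is 2:1, so n(O2) = 13.07 × 1/2 = 6.536 mol.
Mass of O2 = 6.536 mol × 32.00 g/mol = 209.2 g.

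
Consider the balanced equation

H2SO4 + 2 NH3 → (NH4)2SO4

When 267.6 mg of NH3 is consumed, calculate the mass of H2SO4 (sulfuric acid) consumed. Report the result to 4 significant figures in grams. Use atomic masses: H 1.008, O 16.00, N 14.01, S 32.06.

M(NH3) = 14.01 + 3(1.008) = 17.034 g/mol.
M(H2SO4) = 2(1.008) + 32.06 + 4(16.00) = 98.076 g/mol.
Convert: 267.6 mg = 0.26760 g.
n(NH3) = 0.26760 g / 17.034 g/mol = 0.015710 mol.
From the equation the NH3:H2SO4 mole ratio is 2:1, so n(H2SO4) = 0.015710 × 1/2 = 0.0078549 mol.
Mass of H2SO4 = 0.0078549 mol × 98.076 g/mol = 0.77038 g.

0.7704 g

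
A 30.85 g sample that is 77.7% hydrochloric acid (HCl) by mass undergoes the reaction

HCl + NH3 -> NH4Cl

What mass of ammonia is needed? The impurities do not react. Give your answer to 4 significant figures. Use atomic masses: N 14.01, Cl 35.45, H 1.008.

11.20 g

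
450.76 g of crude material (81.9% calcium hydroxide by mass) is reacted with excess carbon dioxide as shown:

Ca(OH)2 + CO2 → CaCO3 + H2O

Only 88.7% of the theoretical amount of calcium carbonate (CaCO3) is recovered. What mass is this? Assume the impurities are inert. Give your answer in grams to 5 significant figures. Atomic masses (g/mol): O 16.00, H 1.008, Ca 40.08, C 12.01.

Pure Ca(OH)2 available = 450.76 g × 0.819 = 369.172 g.
M(Ca(OH)2) = 40.08 + 2(16.00) + 2(1.008) = 74.096 g/mol.
M(CaCO3) = 40.08 + 12.01 + 3(16.00) = 100.09 g/mol.
n(Ca(OH)2) = 369.172 g / 74.096 g/mol = 4.98235 mol.
From the equation the Ca(OH)2:CaCO3 mole ratio is 1:1, so n(CaCO3) = 4.98235 × 1/1 = 4.98235 mol.
Mass of CaCO3 = 4.98235 mol × 100.09 g/mol = 498.684 g.
Actual mass collected = 498.684 g × 0.887 = 442.332 g.

442.33 g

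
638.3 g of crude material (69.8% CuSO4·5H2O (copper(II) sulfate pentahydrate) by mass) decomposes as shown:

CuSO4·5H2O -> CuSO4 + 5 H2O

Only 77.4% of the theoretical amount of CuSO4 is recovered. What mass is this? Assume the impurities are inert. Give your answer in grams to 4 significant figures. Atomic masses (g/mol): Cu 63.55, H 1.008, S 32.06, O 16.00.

Pure CuSO4·5H2O available = 638.3 g × 0.698 = 445.53 g.
M(CuSO4·5H2O) = 63.55 + 32.06 + 9(16.00) + 10(1.008) = 249.69 g/mol.
M(CuSO4) = 63.55 + 32.06 + 4(16.00) = 159.61 g/mol.
n(CuSO4·5H2O) = 445.53 g / 249.69 g/mol = 1.7843 mol.
From the equation the CuSO4·5H2O:CuSO4 mole ratio is 1:1, so n(CuSO4) = 1.7843 × 1/1 = 1.7843 mol.
Mass of CuSO4 = 1.7843 mol × 159.61 g/mol = 284.80 g.
Actual mass collected = 284.80 g × 0.774 = 220.43 g.

220.4 g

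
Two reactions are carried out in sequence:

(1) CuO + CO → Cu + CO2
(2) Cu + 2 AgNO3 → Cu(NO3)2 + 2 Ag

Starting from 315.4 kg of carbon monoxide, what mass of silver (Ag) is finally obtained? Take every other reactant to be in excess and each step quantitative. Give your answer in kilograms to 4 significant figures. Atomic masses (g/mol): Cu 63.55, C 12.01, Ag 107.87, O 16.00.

M(CO) = 12.01 + 16.00 = 28.01 g/mol.
M(Ag) = 107.87 g/mol.
315.4 kg = 315400 g.
n(CO) = 315400 / 28.01 = 11260 mol.
Step 1 gives a 1:1 ratio of CO to Cu, so n(Cu) = 11260 mol.
In step 2 the Cu:Ag ratio is 1:2, so n(Ag) = 22521 mol.
Mass of Ag = 22521 × 107.87 = 2.4293 × 10^6 g = 2429 kg.

2429 kg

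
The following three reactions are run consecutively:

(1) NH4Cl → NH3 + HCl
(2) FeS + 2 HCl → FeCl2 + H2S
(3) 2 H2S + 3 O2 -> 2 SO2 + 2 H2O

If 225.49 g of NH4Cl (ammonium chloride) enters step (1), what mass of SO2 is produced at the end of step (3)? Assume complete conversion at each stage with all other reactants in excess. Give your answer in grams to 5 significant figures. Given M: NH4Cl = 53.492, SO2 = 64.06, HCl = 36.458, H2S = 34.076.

n(NH4Cl) = 225.49 / 53.492 = 4.21540 mol.
Reaction (1): NH4Cl→HCl ratio 1:1 ⇒ n(HCl) = 4.21540 mol.
Reaction (2): HCl→H2S ratio 2:1 ⇒ n(H2S) = 2.10770 mol.
Reaction (3): H2S→SO2 ratio 2:2 ⇒ n(SO2) = 2.10770 mol.
Mass of SO2 = 2.10770 × 64.06 = 135.019 g.

135.02 g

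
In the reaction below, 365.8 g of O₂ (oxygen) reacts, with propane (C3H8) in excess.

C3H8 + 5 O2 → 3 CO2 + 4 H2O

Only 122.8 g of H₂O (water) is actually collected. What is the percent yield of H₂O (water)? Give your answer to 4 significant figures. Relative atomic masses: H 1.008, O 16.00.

74.53 %

M(O2) = 2(16.00) = 32.00 g/mol.
M(H2O) = 2(1.008) + 16.00 = 18.016 g/mol.
n(O2) = 365.80 g / 32.00 g/mol = 11.431 mol.
From the equation the O2:H2O mole ratio is 5:4, so n(H2O) = 11.431 × 4/5 = 9.1450 mol.
Mass of H2O = 9.1450 mol × 18.016 g/mol = 164.76 g.
This is the theoretical yield. Percent yield = 122.8 g / 164.76 g × 100% = 74.534%.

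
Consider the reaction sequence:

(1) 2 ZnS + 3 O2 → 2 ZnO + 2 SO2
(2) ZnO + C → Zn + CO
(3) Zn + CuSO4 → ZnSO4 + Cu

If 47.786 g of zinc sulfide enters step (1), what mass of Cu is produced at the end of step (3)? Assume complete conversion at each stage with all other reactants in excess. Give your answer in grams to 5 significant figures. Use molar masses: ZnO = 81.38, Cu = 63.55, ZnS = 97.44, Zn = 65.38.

31.166 g

n(ZnS) = 47.786 / 97.44 = 0.490415 mol.
Reaction (1): ZnS→ZnO ratio 2:2 ⇒ n(ZnO) = 0.490415 mol.
Reaction (2): ZnO→Zn ratio 1:1 ⇒ n(Zn) = 0.490415 mol.
Reaction (3): Zn→Cu ratio 1:1 ⇒ n(Cu) = 0.490415 mol.
Mass of Cu = 0.490415 × 63.55 = 31.1658 g.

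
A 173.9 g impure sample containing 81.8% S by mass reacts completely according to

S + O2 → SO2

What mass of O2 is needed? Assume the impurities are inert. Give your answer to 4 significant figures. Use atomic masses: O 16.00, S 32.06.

142.0 g

Mass of pure S = 173.9 g × 0.818 = 142.25 g.
M(S) = 32.06 g/mol.
M(O2) = 2(16.00) = 32.00 g/mol.
n(S) = 142.25 g / 32.06 g/mol = 4.4370 mol.
From the equation the S:O2 mole ratio is 1:1, so n(O2) = 4.4370 × 1/1 = 4.4370 mol.
Mass of O2 = 4.4370 mol × 32.00 g/mol = 141.98 g.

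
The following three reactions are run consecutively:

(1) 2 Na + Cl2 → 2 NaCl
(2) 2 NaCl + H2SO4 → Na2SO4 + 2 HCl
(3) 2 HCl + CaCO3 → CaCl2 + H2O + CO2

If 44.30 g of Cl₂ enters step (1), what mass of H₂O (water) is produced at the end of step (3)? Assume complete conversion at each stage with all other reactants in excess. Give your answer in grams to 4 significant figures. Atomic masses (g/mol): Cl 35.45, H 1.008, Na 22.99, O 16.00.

M(Cl2) = 2(35.45) = 70.90 g/mol.
M(H2O) = 2(1.008) + 16.00 = 18.016 g/mol.
n(Cl2) = 44.30 / 70.90 = 0.62482 mol.
Reaction (1): Cl2→NaCl ratio 1:2 ⇒ n(NaCl) = 1.2496 mol.
Reaction (2): NaCl→HCl ratio 2:2 ⇒ n(HCl) = 1.2496 mol.
Reaction (3): HCl→H2O ratio 2:1 ⇒ n(H2O) = 0.62482 mol.
Mass of H2O = 0.62482 × 18.016 = 11.257 g.

11.26 g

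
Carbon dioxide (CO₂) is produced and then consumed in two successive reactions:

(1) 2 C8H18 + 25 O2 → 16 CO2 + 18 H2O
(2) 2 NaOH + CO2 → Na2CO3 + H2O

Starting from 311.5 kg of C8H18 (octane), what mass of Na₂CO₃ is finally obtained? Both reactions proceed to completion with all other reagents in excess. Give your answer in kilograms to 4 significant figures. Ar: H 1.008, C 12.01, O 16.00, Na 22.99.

M(C8H18) = 8(12.01) + 18(1.008) = 114.224 g/mol.
M(Na2CO3) = 2(22.99) + 12.01 + 3(16.00) = 105.99 g/mol.
311.5 kg = 311500 g.
n(C8H18) = 311500 / 114.224 = 2727.1 mol.
Step 1 gives a 2:16 ratio of C8H18 to CO2, so n(CO2) = 21817 mol.
In step 2 the CO2:Na2CO3 ratio is 1:1, so n(Na2CO3) = 21817 mol.
Mass of Na2CO3 = 21817 × 105.99 = 2.3124 × 10^6 g = 2312 kg.

2312 kg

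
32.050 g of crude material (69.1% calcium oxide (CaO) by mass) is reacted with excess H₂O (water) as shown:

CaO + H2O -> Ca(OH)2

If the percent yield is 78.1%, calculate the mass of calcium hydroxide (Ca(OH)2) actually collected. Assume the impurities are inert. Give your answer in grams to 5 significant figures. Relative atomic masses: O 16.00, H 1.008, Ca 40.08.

22.853 g

Pure CaO available = 32.050 g × 0.691 = 22.1465 g.
M(CaO) = 40.08 + 16.00 = 56.08 g/mol.
M(Ca(OH)2) = 40.08 + 2(16.00) + 2(1.008) = 74.096 g/mol.
n(CaO) = 22.1465 g / 56.08 g/mol = 0.394910 mol.
From the equation the CaO:Ca(OH)2 mole ratio is 1:1, so n(Ca(OH)2) = 0.394910 × 1/1 = 0.394910 mol.
Mass of Ca(OH)2 = 0.394910 mol × 74.096 g/mol = 29.2612 g.
Actual mass collected = 29.2612 g × 0.781 = 22.8530 g.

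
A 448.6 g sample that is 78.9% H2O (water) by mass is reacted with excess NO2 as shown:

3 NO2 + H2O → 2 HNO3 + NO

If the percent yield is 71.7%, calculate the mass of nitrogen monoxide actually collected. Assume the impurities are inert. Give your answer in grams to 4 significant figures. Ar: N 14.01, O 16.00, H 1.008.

Pure H2O available = 448.6 g × 0.789 = 353.95 g.
M(H2O) = 2(1.008) + 16.00 = 18.016 g/mol.
M(NO) = 14.01 + 16.00 = 30.01 g/mol.
n(H2O) = 353.95 g / 18.016 g/mol = 19.646 mol.
From the equation the H2O:NO mole ratio is 1:1, so n(NO) = 19.646 × 1/1 = 19.646 mol.
Mass of NO = 19.646 mol × 30.01 g/mol = 589.58 g.
Actual mass collected = 589.58 g × 0.717 = 422.73 g.

422.7 g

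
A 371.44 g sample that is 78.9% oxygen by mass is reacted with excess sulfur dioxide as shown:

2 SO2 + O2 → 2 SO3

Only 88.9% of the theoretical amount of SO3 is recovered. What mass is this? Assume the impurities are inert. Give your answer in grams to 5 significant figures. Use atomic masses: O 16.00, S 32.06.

Pure O2 available = 371.44 g × 0.789 = 293.066 g.
M(O2) = 2(16.00) = 32.00 g/mol.
M(SO3) = 32.06 + 3(16.00) = 80.06 g/mol.
n(O2) = 293.066 g / 32.00 g/mol = 9.15832 mol.
From the equation the O2:SO3 mole ratio is 1:2, so n(SO3) = 9.15832 × 2/1 = 18.3166 mol.
Mass of SO3 = 18.3166 mol × 80.06 g/mol = 1466.43 g.
Actual mass collected = 1466.43 g × 0.889 = 1303.66 g.

1303.7 g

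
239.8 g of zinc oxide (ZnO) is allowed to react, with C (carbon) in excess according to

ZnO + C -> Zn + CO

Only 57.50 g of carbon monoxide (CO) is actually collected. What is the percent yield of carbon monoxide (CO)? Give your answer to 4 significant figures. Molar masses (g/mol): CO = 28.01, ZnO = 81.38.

69.67 %

n(ZnO) = 239.80 g / 81.38 g/mol = 2.9467 mol.
From the equation the ZnO:CO mole ratio is 1:1, so n(CO) = 2.9467 × 1/1 = 2.9467 mol.
Mass of CO = 2.9467 mol × 28.01 g/mol = 82.536 g.
This is the theoretical yield. Percent yield = 57.50 g / 82.536 g × 100% = 69.666%.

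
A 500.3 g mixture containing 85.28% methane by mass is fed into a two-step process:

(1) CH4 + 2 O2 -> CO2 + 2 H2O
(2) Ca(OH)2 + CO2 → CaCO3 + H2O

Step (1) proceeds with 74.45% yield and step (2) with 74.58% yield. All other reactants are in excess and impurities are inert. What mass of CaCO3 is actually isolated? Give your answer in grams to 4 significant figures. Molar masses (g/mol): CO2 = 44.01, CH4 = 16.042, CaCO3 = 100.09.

1478 g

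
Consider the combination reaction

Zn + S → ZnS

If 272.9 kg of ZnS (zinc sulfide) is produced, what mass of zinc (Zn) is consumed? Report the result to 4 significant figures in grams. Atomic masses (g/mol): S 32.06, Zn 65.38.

M(ZnS) = 65.38 + 32.06 = 97.44 g/mol.
M(Zn) = 65.38 g/mol.
Convert: 272.9 kg = 272900 g.
n(ZnS) = 272900 g / 97.44 g/mol = 2800.7 mol.
From the equation the ZnS:Zn mole ratio is 1:1, so n(Zn) = 2800.7 × 1/1 = 2800.7 mol.
Mass of Zn = 2800.7 mol × 65.38 g/mol = 183110 g.

183100 g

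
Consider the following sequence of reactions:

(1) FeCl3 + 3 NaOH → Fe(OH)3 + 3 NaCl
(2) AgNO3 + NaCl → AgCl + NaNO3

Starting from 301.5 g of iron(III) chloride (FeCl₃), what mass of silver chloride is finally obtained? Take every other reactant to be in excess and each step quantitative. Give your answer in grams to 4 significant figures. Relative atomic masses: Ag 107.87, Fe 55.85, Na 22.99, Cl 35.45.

M(FeCl3) = 55.85 + 3(35.45) = 162.20 g/mol.
M(AgCl) = 107.87 + 35.45 = 143.32 g/mol.
n(FeCl3) = 301.50 / 162.20 = 1.8588 mol.
Step 1 gives a 1:3 ratio of FeCl3 to NaCl, so n(NaCl) = 5.5764 mol.
In step 2 the NaCl:AgCl ratio is 1:1, so n(AgCl) = 5.5764 mol.
Mass of AgCl = 5.5764 × 143.32 = 799.22 g.

799.2 g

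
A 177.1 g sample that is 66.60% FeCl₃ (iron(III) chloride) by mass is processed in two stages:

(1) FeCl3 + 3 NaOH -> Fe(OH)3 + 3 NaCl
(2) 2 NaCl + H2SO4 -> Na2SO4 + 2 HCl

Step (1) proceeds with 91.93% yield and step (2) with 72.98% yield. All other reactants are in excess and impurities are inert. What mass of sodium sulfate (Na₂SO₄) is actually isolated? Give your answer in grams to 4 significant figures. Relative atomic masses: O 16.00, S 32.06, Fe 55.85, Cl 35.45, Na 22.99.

103.9 g

Pure FeCl3 = 177.1 × 0.6660 = 117.95 g.
M(FeCl3) = 55.85 + 3(35.45) = 162.20 g/mol.
M(Na2SO4) = 2(22.99) + 32.06 + 4(16.00) = 142.04 g/mol.
n(FeCl3) = 117.95 / 162.20 = 0.72718 mol.
Step 1 (FeCl3:NaCl = 1:3): theoretical n(NaCl) = 2.1815 mol; at 91.93% yield, n(NaCl) = 2.0055 mol.
Step 2 (NaCl:Na2SO4 = 2:1): theoretical n(Na2SO4) = 1.0027 mol, so theoretical mass = 1.0027 × 142.04 = 142.43 g.
At 72.98% yield, actual mass of Na2SO4 = 142.43 × 0.7298 = 103.95 g.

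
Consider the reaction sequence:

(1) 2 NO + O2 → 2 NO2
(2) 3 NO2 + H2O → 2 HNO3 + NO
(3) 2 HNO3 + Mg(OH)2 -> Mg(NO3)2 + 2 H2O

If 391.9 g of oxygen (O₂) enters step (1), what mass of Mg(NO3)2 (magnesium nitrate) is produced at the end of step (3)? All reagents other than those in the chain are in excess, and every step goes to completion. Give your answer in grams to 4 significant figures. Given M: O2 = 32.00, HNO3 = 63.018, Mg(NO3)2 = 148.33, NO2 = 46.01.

1211 g

n(O2) = 391.9 / 32.00 = 12.247 mol.
Reaction (1): O2→NO2 ratio 1:2 ⇒ n(NO2) = 24.494 mol.
Reaction (2): NO2→HNO3 ratio 3:2 ⇒ n(HNO3) = 16.329 mol.
Reaction (3): HNO3→Mg(NO3)2 ratio 2:1 ⇒ n(Mg(NO3)2) = 8.1646 mol.
Mass of Mg(NO3)2 = 8.1646 × 148.33 = 1211.1 g.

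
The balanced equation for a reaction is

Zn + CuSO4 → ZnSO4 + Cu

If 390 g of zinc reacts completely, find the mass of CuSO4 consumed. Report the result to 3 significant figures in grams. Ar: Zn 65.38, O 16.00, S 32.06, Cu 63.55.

M(Zn) = 65.38 g/mol.
M(CuSO4) = 63.55 + 32.06 + 4(16.00) = 159.61 g/mol.
n(Zn) = 390.0 g / 65.38 g/mol = 5.965 mol.
From the equation the Zn:CuSO4 mole ratio is 1:1, so n(CuSO4) = 5.965 × 1/1 = 5.965 mol.
Mass of CuSO4 = 5.965 mol × 159.61 g/mol = 952.1 g.

952 g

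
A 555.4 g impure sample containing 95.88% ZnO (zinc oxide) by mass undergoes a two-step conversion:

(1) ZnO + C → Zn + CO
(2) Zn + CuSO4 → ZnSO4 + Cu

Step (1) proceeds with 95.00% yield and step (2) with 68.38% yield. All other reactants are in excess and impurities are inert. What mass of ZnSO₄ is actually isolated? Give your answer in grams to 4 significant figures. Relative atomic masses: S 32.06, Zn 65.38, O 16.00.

686.2 g

Pure ZnO = 555.4 × 0.9588 = 532.52 g.
M(ZnO) = 65.38 + 16.00 = 81.38 g/mol.
M(ZnSO4) = 65.38 + 32.06 + 4(16.00) = 161.44 g/mol.
n(ZnO) = 532.52 / 81.38 = 6.5436 mol.
Step 1 (ZnO:Zn = 1:1): theoretical n(Zn) = 6.5436 mol; at 95.00% yield, n(Zn) = 6.2164 mol.
Step 2 (Zn:ZnSO4 = 1:1): theoretical n(ZnSO4) = 6.2164 mol, so theoretical mass = 6.2164 × 161.44 = 1003.6 g.
At 68.38% yield, actual mass of ZnSO4 = 1003.6 × 0.6838 = 686.25 g.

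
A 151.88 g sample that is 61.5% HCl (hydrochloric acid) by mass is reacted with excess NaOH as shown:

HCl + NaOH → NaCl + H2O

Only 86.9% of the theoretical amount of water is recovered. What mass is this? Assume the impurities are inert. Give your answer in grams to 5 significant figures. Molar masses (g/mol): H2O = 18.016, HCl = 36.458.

Pure HCl available = 151.88 g × 0.615 = 93.4062 g.
n(HCl) = 93.4062 g / 36.458 g/mol = 2.56202 mol.
From the equation the HCl:H2O mole ratio is 1:1, so n(H2O) = 2.56202 × 1/1 = 2.56202 mol.
Mass of H2O = 2.56202 mol × 18.016 g/mol = 46.1574 g.
Actual mass collected = 46.1574 g × 0.869 = 40.1108 g.

40.111 g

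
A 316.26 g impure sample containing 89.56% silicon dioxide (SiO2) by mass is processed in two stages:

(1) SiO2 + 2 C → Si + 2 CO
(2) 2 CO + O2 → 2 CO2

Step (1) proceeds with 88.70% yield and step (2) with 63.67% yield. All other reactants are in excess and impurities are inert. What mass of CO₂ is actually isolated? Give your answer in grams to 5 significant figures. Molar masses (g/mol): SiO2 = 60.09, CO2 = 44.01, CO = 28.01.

Pure SiO2 = 316.26 × 0.8956 = 283.242 g.
n(SiO2) = 283.242 / 60.09 = 4.71364 mol.
Step 1 (SiO2:CO = 1:2): theoretical n(CO) = 9.42727 mol; at 88.70% yield, n(CO) = 8.36199 mol.
Step 2 (CO:CO2 = 2:2): theoretical n(CO2) = 8.36199 mol, so theoretical mass = 8.36199 × 44.01 = 368.011 g.
At 63.67% yield, actual mass of CO2 = 368.011 × 0.6367 = 234.313 g.

234.31 g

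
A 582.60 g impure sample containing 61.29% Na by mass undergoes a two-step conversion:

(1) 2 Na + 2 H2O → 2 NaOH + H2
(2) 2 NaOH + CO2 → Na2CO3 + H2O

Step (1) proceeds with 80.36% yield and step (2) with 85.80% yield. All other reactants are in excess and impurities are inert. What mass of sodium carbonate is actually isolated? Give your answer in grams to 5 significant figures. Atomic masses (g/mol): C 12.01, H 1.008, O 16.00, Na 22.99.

567.52 g

Pure Na = 582.60 × 0.6129 = 357.076 g.
M(Na) = 22.99 g/mol.
M(Na2CO3) = 2(22.99) + 12.01 + 3(16.00) = 105.99 g/mol.
n(Na) = 357.076 / 22.99 = 15.5318 mol.
Step 1 (Na:NaOH = 2:2): theoretical n(NaOH) = 15.5318 mol; at 80.36% yield, n(NaOH) = 12.4813 mol.
Step 2 (NaOH:Na2CO3 = 2:1): theoretical n(Na2CO3) = 6.24067 mol, so theoretical mass = 6.24067 × 105.99 = 661.448 g.
At 85.80% yield, actual mass of Na2CO3 = 661.448 × 0.8580 = 567.523 g.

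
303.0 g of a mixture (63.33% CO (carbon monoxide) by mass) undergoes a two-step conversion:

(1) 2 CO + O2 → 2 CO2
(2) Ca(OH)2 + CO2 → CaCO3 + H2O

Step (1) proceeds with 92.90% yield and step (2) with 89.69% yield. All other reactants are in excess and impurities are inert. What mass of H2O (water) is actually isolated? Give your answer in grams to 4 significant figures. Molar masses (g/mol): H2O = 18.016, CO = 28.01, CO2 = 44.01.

Pure CO = 303.0 × 0.6333 = 191.89 g.
n(CO) = 191.89 / 28.01 = 6.8508 mol.
Step 1 (CO:CO2 = 2:2): theoretical n(CO2) = 6.8508 mol; at 92.90% yield, n(CO2) = 6.3644 mol.
Step 2 (CO2:H2O = 1:1): theoretical n(H2O) = 6.3644 mol, so theoretical mass = 6.3644 × 18.016 = 114.66 g.
At 89.69% yield, actual mass of H2O = 114.66 × 0.8969 = 102.84 g.

102.8 g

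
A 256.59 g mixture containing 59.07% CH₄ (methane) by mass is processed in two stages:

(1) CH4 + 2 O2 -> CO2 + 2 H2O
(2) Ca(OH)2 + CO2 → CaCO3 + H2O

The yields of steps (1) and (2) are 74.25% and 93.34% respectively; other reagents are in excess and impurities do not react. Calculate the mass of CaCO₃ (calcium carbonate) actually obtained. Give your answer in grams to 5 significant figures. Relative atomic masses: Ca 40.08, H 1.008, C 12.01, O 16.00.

655.40 g

Pure CH4 = 256.59 × 0.5907 = 151.568 g.
M(CH4) = 12.01 + 4(1.008) = 16.042 g/mol.
M(CaCO3) = 40.08 + 12.01 + 3(16.00) = 100.09 g/mol.
n(CH4) = 151.568 / 16.042 = 9.44818 mol.
Step 1 (CH4:CO2 = 1:1): theoretical n(CO2) = 9.44818 mol; at 74.25% yield, n(CO2) = 7.01527 mol.
Step 2 (CO2:CaCO3 = 1:1): theoretical n(CaCO3) = 7.01527 mol, so theoretical mass = 7.01527 × 100.09 = 702.159 g.
At 93.34% yield, actual mass of CaCO3 = 702.159 × 0.9334 = 655.395 g.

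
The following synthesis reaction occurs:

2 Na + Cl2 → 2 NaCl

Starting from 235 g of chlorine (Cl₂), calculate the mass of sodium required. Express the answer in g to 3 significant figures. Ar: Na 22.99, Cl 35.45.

152 g

M(Cl2) = 2(35.45) = 70.90 g/mol.
M(Na) = 22.99 g/mol.
n(Cl2) = 235.0 g / 70.90 g/mol = 3.315 mol.
From the equation the Cl2:Na mole ratio is 1:2, so n(Na) = 3.315 × 2/1 = 6.629 mol.
Mass of Na = 6.629 mol × 22.99 g/mol = 152.4 g.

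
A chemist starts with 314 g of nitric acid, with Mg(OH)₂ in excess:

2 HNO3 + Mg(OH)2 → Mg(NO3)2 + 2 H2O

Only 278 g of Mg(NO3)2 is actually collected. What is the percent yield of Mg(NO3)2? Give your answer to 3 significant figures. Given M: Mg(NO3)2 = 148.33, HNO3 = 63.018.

75.2 %

n(HNO3) = 314.0 g / 63.018 g/mol = 4.983 mol.
From the equation the HNO3:Mg(NO3)2 mole ratio is 2:1, so n(Mg(NO3)2) = 4.983 × 1/2 = 2.491 mol.
Mass of Mg(NO3)2 = 2.491 mol × 148.33 g/mol = 369.5 g.
This is the theoretical yield. Percent yield = 278 g / 369.5 g × 100% = 75.23%.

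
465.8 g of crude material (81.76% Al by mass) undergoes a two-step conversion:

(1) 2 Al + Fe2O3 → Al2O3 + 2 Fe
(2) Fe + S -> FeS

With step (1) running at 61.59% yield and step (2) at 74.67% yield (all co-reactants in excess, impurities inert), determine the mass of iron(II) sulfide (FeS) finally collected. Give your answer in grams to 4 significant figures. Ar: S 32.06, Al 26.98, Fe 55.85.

570.7 g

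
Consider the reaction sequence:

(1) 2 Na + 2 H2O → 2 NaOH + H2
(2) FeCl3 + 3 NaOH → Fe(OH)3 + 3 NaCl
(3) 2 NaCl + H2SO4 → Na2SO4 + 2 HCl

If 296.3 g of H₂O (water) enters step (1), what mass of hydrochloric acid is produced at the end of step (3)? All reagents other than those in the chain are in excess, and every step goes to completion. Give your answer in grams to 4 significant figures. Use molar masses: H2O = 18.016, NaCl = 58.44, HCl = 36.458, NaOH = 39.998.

n(H2O) = 296.3 / 18.016 = 16.446 mol.
Reaction (1): H2O→NaOH ratio 2:2 ⇒ n(NaOH) = 16.446 mol.
Reaction (2): NaOH→NaCl ratio 3:3 ⇒ n(NaCl) = 16.446 mol.
Reaction (3): NaCl→HCl ratio 2:2 ⇒ n(HCl) = 16.446 mol.
Mass of HCl = 16.446 × 36.458 = 599.61 g.

599.6 g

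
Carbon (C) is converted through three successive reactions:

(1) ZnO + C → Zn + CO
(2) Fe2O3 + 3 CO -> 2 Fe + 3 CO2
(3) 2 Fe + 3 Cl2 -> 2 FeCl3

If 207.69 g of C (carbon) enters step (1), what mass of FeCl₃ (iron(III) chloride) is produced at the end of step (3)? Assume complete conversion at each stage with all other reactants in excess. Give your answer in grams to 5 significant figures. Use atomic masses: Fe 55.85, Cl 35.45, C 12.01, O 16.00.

1870.0 g

M(C) = 12.01 g/mol.
M(FeCl3) = 55.85 + 3(35.45) = 162.20 g/mol.
n(C) = 207.69 / 12.01 = 17.2931 mol.
Reaction (1): C→CO ratio 1:1 ⇒ n(CO) = 17.2931 mol.
Reaction (2): CO→Fe ratio 3:2 ⇒ n(Fe) = 11.5287 mol.
Reaction (3): Fe→FeCl3 ratio 2:2 ⇒ n(FeCl3) = 11.5287 mol.
Mass of FeCl3 = 11.5287 × 162.20 = 1869.96 g.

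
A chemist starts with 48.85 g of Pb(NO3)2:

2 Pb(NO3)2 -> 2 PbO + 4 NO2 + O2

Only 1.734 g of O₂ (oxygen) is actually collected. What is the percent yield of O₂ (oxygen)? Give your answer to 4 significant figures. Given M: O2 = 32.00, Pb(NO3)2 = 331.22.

n(Pb(NO3)2) = 48.850 g / 331.22 g/mol = 0.14749 mol.
From the equation the Pb(NO3)2:O2 mole ratio is 2:1, so n(O2) = 0.14749 × 1/2 = 0.073743 mol.
Mass of O2 = 0.073743 mol × 32.00 g/mol = 2.3598 g.
This is the theoretical yield. Percent yield = 1.734 g / 2.3598 g × 100% = 73.482%.

73.48 %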